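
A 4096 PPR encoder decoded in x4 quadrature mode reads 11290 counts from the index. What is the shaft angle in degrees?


angle = counts * 360 / (PPR*4) = 11290 * 360 / 16384 = 248.0713

248.0713 degrees


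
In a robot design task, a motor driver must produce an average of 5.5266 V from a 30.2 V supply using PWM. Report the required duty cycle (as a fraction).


D = V_avg/V_supply = 5.5266/30.2 = 0.1830

0.1830


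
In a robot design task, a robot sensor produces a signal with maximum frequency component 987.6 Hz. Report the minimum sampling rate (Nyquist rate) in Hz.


f_s,min = 2*f_max = 2*987.6 = 1975.2000

1975.2000 Hz


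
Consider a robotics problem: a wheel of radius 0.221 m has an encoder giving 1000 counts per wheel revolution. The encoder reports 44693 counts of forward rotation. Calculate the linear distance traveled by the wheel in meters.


revs = 44693/1000 = 44.693000
d = revs * 2*pi*r = 44.693000 * 2*pi*0.221 = 62.0600

62.0600 m


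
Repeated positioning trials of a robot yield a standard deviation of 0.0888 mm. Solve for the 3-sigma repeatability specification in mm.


repeatability = 3*sigma = 3*0.0888 = 0.2664

0.2664 mm


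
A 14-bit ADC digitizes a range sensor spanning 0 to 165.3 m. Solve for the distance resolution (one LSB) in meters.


res = range / 2^n = 165.3/2^14 = 165.3/16384 = 0.0101

0.0101 m


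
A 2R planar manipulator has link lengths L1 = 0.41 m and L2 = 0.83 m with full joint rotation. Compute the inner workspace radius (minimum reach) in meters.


r_min = |L1 - L2| = |0.41 - 0.83| = 0.4200

0.4200 m


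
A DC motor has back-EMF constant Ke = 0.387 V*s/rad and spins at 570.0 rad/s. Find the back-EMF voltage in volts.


V_emf = Ke * omega = 0.387*570.0 = 220.5900

220.5900 V


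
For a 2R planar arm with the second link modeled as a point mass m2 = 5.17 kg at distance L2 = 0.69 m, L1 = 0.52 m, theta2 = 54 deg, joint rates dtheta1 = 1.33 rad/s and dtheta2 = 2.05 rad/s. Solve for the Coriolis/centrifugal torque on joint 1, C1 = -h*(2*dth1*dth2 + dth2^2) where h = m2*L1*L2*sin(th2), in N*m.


h = m2*L1*L2*sin(th2) = 5.17*0.52*0.69*sin(54 deg) = 1.500723
C1 = -h*(2*1.33*2.05 + 2.05^2) = -1.500723*9.6555 = -14.4902

-14.4902 N*m


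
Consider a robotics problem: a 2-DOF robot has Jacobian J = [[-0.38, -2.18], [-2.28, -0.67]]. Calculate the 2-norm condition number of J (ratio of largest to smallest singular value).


JJ^T eigenvalues: trace(JJ^T) = 10.5441, det(JJ^T) = det(J)^2 = 22.23876964
s_max^2 = (10.5441 + sqrt(22.22296625))/2 = 7.62911206
s_min^2 = (10.5441 - sqrt(22.22296625))/2 = 2.91498794
kappa = s_max/s_min = sqrt(7.62911206/2.91498794) = 1.6178

1.6178


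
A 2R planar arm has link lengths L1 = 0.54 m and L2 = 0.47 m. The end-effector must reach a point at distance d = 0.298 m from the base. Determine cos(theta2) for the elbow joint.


cos(th2) = (d^2 - L1^2 - L2^2)/(2*L1*L2) = (0.298^2 - 0.54^2 - 0.47^2)/(2*0.54*0.47) = -0.8347

-0.8347


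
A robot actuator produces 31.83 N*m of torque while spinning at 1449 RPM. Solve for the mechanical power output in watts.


omega = 1449 * 2*pi/60 = 151.738925 rad/s
P = tau * omega = 31.83 * 151.738925 = 4829.8500

4829.8500 W


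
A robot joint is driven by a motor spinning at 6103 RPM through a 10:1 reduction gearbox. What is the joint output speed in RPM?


omega_joint = omega_motor / N = 6103 / 10 = 610.3000

610.3000 RPM


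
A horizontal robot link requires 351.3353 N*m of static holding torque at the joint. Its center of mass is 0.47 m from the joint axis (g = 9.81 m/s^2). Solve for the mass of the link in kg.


m = tau / (g*L) = 351.3353 / (9.81 * 0.47) = 76.2000

76.2000 kg


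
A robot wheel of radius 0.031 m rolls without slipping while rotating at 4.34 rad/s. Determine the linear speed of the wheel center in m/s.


v = omega * r = 4.34 * 0.031 = 0.1345

0.1345 m/s


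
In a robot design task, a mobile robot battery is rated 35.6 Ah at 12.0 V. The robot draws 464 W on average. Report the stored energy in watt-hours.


E = capacity * V = 35.6*12.0 = 427.2000

427.2000 Wh


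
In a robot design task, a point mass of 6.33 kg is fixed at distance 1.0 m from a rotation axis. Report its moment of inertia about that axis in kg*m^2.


I = m*r^2 = 6.33*1.0^2 = 6.3300

6.3300 kg*m^2


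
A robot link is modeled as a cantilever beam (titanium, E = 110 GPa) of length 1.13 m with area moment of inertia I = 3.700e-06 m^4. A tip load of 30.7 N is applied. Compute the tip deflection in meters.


delta = F*L^3/(3*E*I) = 30.7*1.13^3/(3*1.100e+11*3.700e-06)
      = 44.2969379/1221000 = 3.6279e-05

3.6279e-05 m


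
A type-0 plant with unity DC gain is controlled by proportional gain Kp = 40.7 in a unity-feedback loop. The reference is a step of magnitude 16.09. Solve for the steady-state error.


e_ss = R/(1 + Kp) = 16.09/(1 + 40.7) = 16.09/41.7000 = 0.3859

0.3859


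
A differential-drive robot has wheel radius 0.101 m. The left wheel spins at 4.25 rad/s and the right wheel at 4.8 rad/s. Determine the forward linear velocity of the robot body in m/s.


v = r*(wR + wL)/2 = 0.101*(4.8 + 4.25)/2 = 0.4570

0.4570 m/s


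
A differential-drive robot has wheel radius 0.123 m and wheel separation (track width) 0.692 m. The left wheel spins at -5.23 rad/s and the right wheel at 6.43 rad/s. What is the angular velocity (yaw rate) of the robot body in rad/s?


omega = r*(wR - wL)/L = 0.123*(6.43 - (-5.23))/0.692 = 2.0725

2.0725 rad/s


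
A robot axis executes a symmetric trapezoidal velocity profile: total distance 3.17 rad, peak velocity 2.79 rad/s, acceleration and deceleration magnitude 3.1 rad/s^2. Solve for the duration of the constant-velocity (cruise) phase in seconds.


t_acc = v/a = 0.900000 s, d_acc = v^2/(2a) = 1.255500 rad each
d_cruise = 3.17 - 2*1.255500 = 0.659000 rad
t_cruise = d_cruise/v = 0.659000/2.79 = 0.2362

0.2362 s


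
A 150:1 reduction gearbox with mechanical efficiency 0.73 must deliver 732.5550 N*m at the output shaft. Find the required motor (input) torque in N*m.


tau_in = tau_out / (N * eta) = 732.5550 / (150 * 0.73) = 6.6900

6.6900 N*m


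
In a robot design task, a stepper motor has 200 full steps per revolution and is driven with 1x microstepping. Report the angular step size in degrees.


step = 360/(200*1) = 360/200 = 1.8000

1.8000 degrees


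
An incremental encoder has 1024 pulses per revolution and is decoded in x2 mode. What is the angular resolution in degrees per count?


resolution = 360 / (PPR * 2) = 360 / 2048 = 0.1758

0.1758 degrees


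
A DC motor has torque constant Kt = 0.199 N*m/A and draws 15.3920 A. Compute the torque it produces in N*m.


tau = Kt * I = 0.199*15.3920 = 3.0630

3.0630 N*m


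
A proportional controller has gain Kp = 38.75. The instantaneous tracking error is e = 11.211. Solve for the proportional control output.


u_P = Kp * e = 38.75 * 11.211 = 434.4263

434.4263


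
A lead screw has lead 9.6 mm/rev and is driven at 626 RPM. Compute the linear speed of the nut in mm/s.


v = lead * (RPM/60) = 9.6*626/60 = 100.1600

100.1600 mm/s


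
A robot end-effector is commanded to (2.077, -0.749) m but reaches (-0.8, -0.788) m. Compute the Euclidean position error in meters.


dx = -0.8 - (2.077) = -2.8770, dy = -0.788 - (-0.749) = -0.0390
err = sqrt(8.277129 + 0.001521) = 2.8773

2.8773 m


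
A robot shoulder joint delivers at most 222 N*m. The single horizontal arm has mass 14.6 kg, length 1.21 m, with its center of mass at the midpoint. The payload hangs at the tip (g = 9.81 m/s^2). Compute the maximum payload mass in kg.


tau_arm = m_arm*g*(L/2) = 14.6*9.81*1.21/2 = 86.6517 N*m
tau_payload = tau_max - tau_arm = 222 - 86.6517 = 135.3483
m_payload = tau_payload / (g*L) = 135.3483 / (9.81*1.21) = 11.4025

11.4025 kg


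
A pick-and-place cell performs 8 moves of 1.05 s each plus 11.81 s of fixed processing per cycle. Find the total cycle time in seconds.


T = 8*1.05 + 11.81 = 20.2100

20.2100 s


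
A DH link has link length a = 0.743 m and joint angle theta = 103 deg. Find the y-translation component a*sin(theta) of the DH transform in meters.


a*sin(theta) = 0.743*sin(103 deg) = 0.7240

0.7240 m


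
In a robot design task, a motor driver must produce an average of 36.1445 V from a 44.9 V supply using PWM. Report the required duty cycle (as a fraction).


D = V_avg/V_supply = 36.1445/44.9 = 0.8050

0.8050


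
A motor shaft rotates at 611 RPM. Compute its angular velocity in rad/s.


omega = 611 * 2*pi/60 = 63.9838

63.9838 rad/s


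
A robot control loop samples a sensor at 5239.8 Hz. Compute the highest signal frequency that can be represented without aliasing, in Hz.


f_max = f_s/2 = 5239.8/2 = 2619.9000

2619.9000 Hz


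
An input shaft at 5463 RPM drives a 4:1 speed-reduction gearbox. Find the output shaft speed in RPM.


omega_out = omega_in / N = 5463 / 4 = 1365.7500

1365.7500 RPM


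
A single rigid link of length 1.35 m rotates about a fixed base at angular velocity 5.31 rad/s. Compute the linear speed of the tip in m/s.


v = L*omega = 1.35 * 5.31 = 7.1685

7.1685 m/s


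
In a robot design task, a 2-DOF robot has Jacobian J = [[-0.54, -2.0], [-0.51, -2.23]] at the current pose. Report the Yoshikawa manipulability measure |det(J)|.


det(J) = -0.54*-2.23 - (-2.0)*(-0.51) = 0.1842
|det(J)| = 0.1842

0.1842


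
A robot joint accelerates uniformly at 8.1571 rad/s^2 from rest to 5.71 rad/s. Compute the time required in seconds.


t = delta_omega / alpha = 5.71 / 8.1571 = 0.7000

0.7000 s


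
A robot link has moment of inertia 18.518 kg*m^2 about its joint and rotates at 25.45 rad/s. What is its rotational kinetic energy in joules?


KE = (1/2)*I*omega^2 = 0.5*18.518*25.45^2 = 5997.0774

5997.0774 J


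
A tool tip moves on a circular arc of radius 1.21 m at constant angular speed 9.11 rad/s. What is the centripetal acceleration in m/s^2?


a_c = omega^2 * r = 9.11^2 * 1.21 = 100.4204

100.4204 m/s^2


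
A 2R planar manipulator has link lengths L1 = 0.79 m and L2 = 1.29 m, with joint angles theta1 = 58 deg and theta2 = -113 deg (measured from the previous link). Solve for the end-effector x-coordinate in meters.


x = L1*cos(th1) + L2*cos(th1+th2) = 0.79*cos(58 deg) + 1.29*cos(-55 deg) = 1.1585

1.1585 m


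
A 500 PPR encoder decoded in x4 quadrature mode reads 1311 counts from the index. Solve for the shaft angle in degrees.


angle = counts * 360 / (PPR*4) = 1311 * 360 / 2000 = 235.9800

235.9800 degrees


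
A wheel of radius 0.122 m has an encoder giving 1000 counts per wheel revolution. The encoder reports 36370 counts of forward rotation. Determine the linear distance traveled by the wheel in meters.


revs = 36370/1000 = 36.370000
d = revs * 2*pi*r = 36.370000 * 2*pi*0.122 = 27.8794

27.8794 m


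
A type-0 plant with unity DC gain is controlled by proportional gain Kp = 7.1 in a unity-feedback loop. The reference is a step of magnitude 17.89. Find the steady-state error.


e_ss = R/(1 + Kp) = 17.89/(1 + 7.1) = 17.89/8.1000 = 2.2086

2.2086


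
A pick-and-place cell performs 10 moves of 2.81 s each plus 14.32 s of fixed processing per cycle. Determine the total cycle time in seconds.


T = 10*2.81 + 14.32 = 42.4200

42.4200 s


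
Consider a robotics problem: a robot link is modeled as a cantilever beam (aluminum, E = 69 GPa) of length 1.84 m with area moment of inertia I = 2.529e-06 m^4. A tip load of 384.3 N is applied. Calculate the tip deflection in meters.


delta = F*L^3/(3*E*I) = 384.3*1.84^3/(3*6.900e+10*2.529e-06)
      = 2393.9983872/523503 = 0.0046

0.0046 m


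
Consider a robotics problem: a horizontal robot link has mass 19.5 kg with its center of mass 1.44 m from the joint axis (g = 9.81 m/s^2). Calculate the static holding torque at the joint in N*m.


tau = m*g*L = 19.5 * 9.81 * 1.44 = 275.4648

275.4648 N*m


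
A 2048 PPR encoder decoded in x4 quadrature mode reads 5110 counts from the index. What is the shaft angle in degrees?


angle = counts * 360 / (PPR*4) = 5110 * 360 / 8192 = 224.5605

224.5605 degrees


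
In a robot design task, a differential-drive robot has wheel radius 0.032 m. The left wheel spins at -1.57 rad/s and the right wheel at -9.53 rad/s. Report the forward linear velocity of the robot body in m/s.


v = r*(wR + wL)/2 = 0.032*(-9.53 + -1.57)/2 = -0.1776

-0.1776 m/s


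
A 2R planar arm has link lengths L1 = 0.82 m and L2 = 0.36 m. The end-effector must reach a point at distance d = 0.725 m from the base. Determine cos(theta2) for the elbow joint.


cos(th2) = (d^2 - L1^2 - L2^2)/(2*L1*L2) = (0.725^2 - 0.82^2 - 0.36^2)/(2*0.82*0.36) = -0.4681

-0.4681


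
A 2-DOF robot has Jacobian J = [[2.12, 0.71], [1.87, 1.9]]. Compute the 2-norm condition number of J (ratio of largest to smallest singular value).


JJ^T eigenvalues: trace(JJ^T) = 12.1054, det(JJ^T) = det(J)^2 = 7.29162009
s_max^2 = (12.1054 + sqrt(117.37422880))/2 = 11.46966937
s_min^2 = (12.1054 - sqrt(117.37422880))/2 = 0.63573063
kappa = s_max/s_min = sqrt(11.46966937/0.63573063) = 4.2476

4.2476


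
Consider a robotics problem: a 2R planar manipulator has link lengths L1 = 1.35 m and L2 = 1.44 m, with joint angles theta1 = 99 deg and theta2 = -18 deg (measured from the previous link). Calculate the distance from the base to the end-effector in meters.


x = L1*cos(th1) + L2*cos(th1+th2) = 0.014079
y = L1*sin(th1) + L2*sin(th1+th2) = 2.755650
d = sqrt(x^2 + y^2) = sqrt(1.982182e-04 + 7.593607) = 2.7557

2.7557 m


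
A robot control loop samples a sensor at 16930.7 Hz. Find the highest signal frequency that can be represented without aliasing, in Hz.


f_max = f_s/2 = 16930.7/2 = 8465.3500

8465.3500 Hz


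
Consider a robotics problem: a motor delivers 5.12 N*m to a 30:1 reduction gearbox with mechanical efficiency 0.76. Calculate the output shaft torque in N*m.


tau_out = tau_in * N * eta = 5.12 * 30 * 0.76 = 116.7360

116.7360 N*m


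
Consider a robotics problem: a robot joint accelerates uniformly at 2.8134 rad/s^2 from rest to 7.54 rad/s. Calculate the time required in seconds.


t = delta_omega / alpha = 7.54 / 2.8134 = 2.6800

2.6800 s


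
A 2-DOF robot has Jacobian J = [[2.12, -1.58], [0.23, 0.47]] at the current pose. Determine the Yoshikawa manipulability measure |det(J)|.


det(J) = 2.12*0.47 - (-1.58)*(0.23) = 1.3598
|det(J)| = 1.3598

1.3598


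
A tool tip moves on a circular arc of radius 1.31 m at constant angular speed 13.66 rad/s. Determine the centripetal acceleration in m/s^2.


a_c = omega^2 * r = 13.66^2 * 1.31 = 244.4402

244.4402 m/s^2


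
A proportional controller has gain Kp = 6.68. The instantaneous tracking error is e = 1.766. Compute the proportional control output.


u_P = Kp * e = 6.68 * 1.766 = 11.7969

11.7969


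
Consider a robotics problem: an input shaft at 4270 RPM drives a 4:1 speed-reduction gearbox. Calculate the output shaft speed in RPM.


omega_out = omega_in / N = 4270 / 4 = 1067.5000

1067.5000 RPM


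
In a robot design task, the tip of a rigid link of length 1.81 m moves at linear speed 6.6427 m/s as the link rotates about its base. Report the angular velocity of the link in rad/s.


omega = v / L = 6.6427 / 1.81 = 3.6700

3.6700 rad/s


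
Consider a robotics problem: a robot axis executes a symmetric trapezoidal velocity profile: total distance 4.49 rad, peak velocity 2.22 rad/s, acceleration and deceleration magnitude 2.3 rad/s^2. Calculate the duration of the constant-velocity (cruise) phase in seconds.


t_acc = v/a = 0.965217 s, d_acc = v^2/(2a) = 1.071391 rad each
d_cruise = 4.49 - 2*1.071391 = 2.347218 rad
t_cruise = d_cruise/v = 2.347218/2.22 = 1.0573

1.0573 s


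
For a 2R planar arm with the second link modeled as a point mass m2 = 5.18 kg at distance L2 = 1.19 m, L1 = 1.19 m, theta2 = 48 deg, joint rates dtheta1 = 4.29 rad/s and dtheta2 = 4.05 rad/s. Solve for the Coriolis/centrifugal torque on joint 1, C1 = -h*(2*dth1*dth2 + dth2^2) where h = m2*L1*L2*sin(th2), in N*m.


h = m2*L1*L2*sin(th2) = 5.18*1.19*1.19*sin(48 deg) = 5.451263
C1 = -h*(2*4.29*4.05 + 4.05^2) = -5.451263*51.1515 = -278.8403

-278.8403 N*m


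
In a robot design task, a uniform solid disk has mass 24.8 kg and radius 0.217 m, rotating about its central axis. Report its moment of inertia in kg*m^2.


I = (1/2)*m*R^2 = 0.5*24.8*0.217^2 = 0.5839

0.5839 kg*m^2


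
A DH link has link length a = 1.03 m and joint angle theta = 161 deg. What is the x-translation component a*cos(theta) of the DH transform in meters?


a*cos(theta) = 1.03*cos(161 deg) = -0.9739

-0.9739 m


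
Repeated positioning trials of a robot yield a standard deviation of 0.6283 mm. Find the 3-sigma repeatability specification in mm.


repeatability = 3*sigma = 3*0.6283 = 1.8849

1.8849 mm


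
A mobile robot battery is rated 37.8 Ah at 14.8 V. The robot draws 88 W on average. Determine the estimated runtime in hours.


E = 37.8*14.8 = 559.4400 Wh
t = E/P = 559.4400/88 = 6.3573

6.3573 hours


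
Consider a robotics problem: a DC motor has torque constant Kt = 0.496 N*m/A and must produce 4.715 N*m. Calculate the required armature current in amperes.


I = tau / Kt = 4.715/0.496 = 9.5060

9.5060 A


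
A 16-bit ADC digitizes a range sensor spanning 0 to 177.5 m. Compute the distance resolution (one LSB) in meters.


res = range / 2^n = 177.5/2^16 = 177.5/65536 = 0.0027

0.0027 m


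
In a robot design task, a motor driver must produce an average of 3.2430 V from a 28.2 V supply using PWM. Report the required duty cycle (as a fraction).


D = V_avg/V_supply = 3.2430/28.2 = 0.1150

0.1150


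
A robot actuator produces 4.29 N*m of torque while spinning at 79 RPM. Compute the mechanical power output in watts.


omega = 79 * 2*pi/60 = 8.272861 rad/s
P = tau * omega = 4.29 * 8.272861 = 35.4906

35.4906 W


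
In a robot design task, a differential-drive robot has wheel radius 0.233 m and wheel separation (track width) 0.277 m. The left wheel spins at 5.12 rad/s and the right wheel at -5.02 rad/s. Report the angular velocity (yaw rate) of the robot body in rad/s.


omega = r*(wR - wL)/L = 0.233*(-5.02 - (5.12))/0.277 = -8.5293

-8.5293 rad/s


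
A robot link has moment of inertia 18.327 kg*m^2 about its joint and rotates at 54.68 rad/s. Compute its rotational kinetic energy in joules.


KE = (1/2)*I*omega^2 = 0.5*18.327*54.68^2 = 27397.9706

27397.9706 J


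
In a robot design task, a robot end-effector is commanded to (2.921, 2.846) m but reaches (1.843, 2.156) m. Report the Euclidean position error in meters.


dx = 1.843 - (2.921) = -1.0780, dy = 2.156 - (2.846) = -0.6900
err = sqrt(1.162084 + 0.476100) = 1.2799

1.2799 m


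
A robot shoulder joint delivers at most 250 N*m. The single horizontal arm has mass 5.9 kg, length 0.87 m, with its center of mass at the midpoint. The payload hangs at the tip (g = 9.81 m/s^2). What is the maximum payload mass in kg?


tau_arm = m_arm*g*(L/2) = 5.9*9.81*0.87/2 = 25.1774 N*m
tau_payload = tau_max - tau_arm = 250 - 25.1774 = 224.8226
m_payload = tau_payload / (g*L) = 224.8226 / (9.81*0.87) = 26.3422

26.3422 kg


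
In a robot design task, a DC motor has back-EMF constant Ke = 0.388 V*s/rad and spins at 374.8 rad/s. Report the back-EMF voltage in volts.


V_emf = Ke * omega = 0.388*374.8 = 145.4224

145.4224 V


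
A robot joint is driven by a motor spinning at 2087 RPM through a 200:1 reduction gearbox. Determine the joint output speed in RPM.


omega_joint = omega_motor / N = 2087 / 200 = 10.4350

10.4350 RPM


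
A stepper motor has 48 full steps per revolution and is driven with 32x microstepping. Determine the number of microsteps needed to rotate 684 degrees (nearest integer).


step_size = 360/(48*32) = 360/1536 = 0.234375 deg
n = 684/(360/1536) = 684*1536/360 = 2918.4000 -> 2918

2918 steps


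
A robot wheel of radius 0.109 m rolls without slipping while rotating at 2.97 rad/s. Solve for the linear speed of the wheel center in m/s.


v = omega * r = 2.97 * 0.109 = 0.3237

0.3237 m/s


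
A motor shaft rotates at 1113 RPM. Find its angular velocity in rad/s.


omega = 1113 * 2*pi/60 = 116.5531

116.5531 rad/s


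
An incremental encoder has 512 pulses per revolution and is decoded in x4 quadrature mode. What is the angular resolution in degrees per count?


resolution = 360 / (PPR * 4) = 360 / 2048 = 0.1758

0.1758 degrees


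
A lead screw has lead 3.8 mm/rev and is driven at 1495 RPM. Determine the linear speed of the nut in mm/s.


v = lead * (RPM/60) = 3.8*1495/60 = 94.6833

94.6833 mm/s


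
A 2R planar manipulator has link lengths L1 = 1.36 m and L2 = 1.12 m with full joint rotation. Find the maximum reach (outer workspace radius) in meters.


r_max = L1 + L2 = 1.36 + 1.12 = 2.4800

2.4800 m


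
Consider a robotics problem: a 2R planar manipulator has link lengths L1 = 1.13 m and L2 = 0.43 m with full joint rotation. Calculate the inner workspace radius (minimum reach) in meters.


r_min = |L1 - L2| = |1.13 - 0.43| = 0.7000

0.7000 m


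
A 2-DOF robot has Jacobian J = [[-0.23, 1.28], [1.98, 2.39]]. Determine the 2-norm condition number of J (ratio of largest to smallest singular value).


JJ^T eigenvalues: trace(JJ^T) = 11.3238, det(JJ^T) = det(J)^2 = 9.51167281
s_max^2 = (11.3238 + sqrt(90.18175520))/2 = 10.41010374
s_min^2 = (11.3238 - sqrt(90.18175520))/2 = 0.91369626
kappa = s_max/s_min = sqrt(10.41010374/0.91369626) = 3.3754

3.3754


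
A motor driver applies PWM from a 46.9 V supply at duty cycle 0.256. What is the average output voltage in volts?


V_avg = V_supply * D = 46.9*0.256 = 12.0064

12.0064 V


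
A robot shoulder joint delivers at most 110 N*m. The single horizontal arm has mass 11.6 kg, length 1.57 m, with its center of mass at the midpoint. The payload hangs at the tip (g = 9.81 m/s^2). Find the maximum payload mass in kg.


tau_arm = m_arm*g*(L/2) = 11.6*9.81*1.57/2 = 89.3299 N*m
tau_payload = tau_max - tau_arm = 110 - 89.3299 = 20.6701
m_payload = tau_payload / (g*L) = 20.6701 / (9.81*1.57) = 1.3421

1.3421 kg


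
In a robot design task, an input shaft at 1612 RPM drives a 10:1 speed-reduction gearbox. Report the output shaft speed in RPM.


omega_out = omega_in / N = 1612 / 10 = 161.2000

161.2000 RPM


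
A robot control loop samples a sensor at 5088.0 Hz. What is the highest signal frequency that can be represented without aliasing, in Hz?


f_max = f_s/2 = 5088.0/2 = 2544.0000

2544.0000 Hz


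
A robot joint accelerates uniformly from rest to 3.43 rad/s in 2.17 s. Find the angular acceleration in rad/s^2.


alpha = delta_omega / t = 3.43 / 2.17 = 1.5806

1.5806 rad/s^2


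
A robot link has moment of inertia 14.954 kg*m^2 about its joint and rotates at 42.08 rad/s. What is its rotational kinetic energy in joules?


KE = (1/2)*I*omega^2 = 0.5*14.954*42.08^2 = 13239.7213

13239.7213 J


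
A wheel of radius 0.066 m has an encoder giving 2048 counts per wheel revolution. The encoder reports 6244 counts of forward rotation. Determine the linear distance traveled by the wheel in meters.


revs = 6244/2048 = 3.048828
d = revs * 2*pi*r = 3.048828 * 2*pi*0.066 = 1.2643

1.2643 m


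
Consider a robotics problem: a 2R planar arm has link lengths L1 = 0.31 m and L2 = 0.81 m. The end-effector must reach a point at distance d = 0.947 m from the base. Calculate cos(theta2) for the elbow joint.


cos(th2) = (d^2 - L1^2 - L2^2)/(2*L1*L2) = (0.947^2 - 0.31^2 - 0.81^2)/(2*0.31*0.81) = 0.2880

0.2880


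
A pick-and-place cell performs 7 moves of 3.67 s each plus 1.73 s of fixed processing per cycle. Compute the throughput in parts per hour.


T_cycle = 7*3.67 + 1.73 = 27.4200 s
rate = 3600/T = 131.2910

131.2910 parts/hour


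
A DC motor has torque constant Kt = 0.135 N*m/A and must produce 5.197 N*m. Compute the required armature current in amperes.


I = tau / Kt = 5.197/0.135 = 38.4963

38.4963 A


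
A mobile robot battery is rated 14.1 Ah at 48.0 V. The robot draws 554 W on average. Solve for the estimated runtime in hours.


E = 14.1*48.0 = 676.8000 Wh
t = E/P = 676.8000/554 = 1.2217

1.2217 hours


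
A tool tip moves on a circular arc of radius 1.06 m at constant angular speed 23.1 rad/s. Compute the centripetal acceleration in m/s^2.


a_c = omega^2 * r = 23.1^2 * 1.06 = 565.6266

565.6266 m/s^2


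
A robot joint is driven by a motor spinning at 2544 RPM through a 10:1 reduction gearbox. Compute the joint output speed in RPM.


omega_joint = omega_motor / N = 2544 / 10 = 254.4000

254.4000 RPM


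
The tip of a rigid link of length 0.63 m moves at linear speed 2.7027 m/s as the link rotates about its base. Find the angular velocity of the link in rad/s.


omega = v / L = 2.7027 / 0.63 = 4.2900

4.2900 rad/s


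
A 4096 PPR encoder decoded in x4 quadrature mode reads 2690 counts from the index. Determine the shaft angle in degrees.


angle = counts * 360 / (PPR*4) = 2690 * 360 / 16384 = 59.1064

59.1064 degrees


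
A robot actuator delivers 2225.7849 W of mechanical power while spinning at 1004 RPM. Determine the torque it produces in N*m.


omega = 1004 * 2*pi/60 = 105.138634 rad/s
tau = P / omega = 2225.7849 / 105.138634 = 21.1700

21.1700 N*m


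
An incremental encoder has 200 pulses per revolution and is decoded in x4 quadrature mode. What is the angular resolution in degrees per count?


resolution = 360 / (PPR * 4) = 360 / 800 = 0.4500

0.4500 degrees


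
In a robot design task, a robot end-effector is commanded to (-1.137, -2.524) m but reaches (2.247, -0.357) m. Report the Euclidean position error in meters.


dx = 2.247 - (-1.137) = 3.3840, dy = -0.357 - (-2.524) = 2.1670
err = sqrt(11.451456 + 4.695889) = 4.0184

4.0184 m


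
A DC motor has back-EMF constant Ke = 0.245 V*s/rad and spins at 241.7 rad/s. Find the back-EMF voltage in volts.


V_emf = Ke * omega = 0.245*241.7 = 59.2165

59.2165 V


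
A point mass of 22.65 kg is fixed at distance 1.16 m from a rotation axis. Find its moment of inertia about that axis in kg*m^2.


I = m*r^2 = 22.65*1.16^2 = 30.4778

30.4778 kg*m^2


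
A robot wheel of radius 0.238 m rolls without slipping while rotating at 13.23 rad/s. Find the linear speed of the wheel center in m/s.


v = omega * r = 13.23 * 0.238 = 3.1487

3.1487 m/s


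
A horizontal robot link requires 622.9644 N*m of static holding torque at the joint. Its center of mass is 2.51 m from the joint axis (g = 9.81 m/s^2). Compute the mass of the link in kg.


m = tau / (g*L) = 622.9644 / (9.81 * 2.51) = 25.3000

25.3000 kg


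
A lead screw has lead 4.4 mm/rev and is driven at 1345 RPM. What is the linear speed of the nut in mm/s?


v = lead * (RPM/60) = 4.4*1345/60 = 98.6333

98.6333 mm/s


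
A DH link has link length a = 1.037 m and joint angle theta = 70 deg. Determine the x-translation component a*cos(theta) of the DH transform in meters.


a*cos(theta) = 1.037*cos(70 deg) = 0.3547

0.3547 m


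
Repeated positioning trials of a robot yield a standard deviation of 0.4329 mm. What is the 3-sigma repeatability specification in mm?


repeatability = 3*sigma = 3*0.4329 = 1.2987

1.2987 mm


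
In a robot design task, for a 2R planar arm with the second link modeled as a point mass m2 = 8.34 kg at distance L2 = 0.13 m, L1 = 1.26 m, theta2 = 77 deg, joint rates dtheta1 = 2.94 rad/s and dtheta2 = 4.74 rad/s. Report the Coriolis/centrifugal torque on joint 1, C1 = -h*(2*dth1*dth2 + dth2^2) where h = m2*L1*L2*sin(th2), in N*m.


h = m2*L1*L2*sin(th2) = 8.34*1.26*0.13*sin(77 deg) = 1.331079
C1 = -h*(2*2.94*4.74 + 4.74^2) = -1.331079*50.3388 = -67.0049

-67.0049 N*m


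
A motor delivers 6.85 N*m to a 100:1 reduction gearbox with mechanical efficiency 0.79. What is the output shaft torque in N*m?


tau_out = tau_in * N * eta = 6.85 * 100 * 0.79 = 541.1500

541.1500 N*m


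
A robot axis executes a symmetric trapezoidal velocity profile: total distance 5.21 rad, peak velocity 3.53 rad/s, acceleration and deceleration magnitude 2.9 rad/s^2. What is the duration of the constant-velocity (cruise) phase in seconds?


t_acc = v/a = 1.217241 s, d_acc = v^2/(2a) = 2.148431 rad each
d_cruise = 5.21 - 2*2.148431 = 0.913138 rad
t_cruise = d_cruise/v = 0.913138/3.53 = 0.2587

0.2587 s


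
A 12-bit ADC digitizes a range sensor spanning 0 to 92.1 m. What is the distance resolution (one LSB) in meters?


res = range / 2^n = 92.1/2^12 = 92.1/4096 = 0.0225

0.0225 m


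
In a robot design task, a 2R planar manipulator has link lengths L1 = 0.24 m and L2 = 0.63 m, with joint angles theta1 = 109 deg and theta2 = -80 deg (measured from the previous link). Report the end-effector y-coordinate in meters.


y = L1*sin(th1) + L2*sin(th1+th2) = 0.24*sin(109 deg) + 0.63*sin(29 deg) = 0.5324

0.5324 m


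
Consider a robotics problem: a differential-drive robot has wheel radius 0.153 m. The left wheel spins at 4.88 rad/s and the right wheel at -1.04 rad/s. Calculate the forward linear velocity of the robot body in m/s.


v = r*(wR + wL)/2 = 0.153*(-1.04 + 4.88)/2 = 0.2938

0.2938 m/s


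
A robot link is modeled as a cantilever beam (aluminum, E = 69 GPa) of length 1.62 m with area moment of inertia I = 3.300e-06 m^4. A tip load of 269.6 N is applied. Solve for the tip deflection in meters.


delta = F*L^3/(3*E*I) = 269.6*1.62^3/(3*6.900e+10*3.300e-06)
      = 1146.2119488/683100 = 0.0017

0.0017 m


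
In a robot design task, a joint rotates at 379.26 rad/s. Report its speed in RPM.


RPM = 379.26 * 60/(2*pi) = 3621.6662

3621.6662 RPM


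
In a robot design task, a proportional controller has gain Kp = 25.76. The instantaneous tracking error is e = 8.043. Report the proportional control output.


u_P = Kp * e = 25.76 * 8.043 = 207.1877

207.1877


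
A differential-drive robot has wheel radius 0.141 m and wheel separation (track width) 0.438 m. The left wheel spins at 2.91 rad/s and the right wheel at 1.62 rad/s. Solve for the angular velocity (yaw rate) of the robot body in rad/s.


omega = r*(wR - wL)/L = 0.141*(1.62 - (2.91))/0.438 = -0.4153

-0.4153 rad/s


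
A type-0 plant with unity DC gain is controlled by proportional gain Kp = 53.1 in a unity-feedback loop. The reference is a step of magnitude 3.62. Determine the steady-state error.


e_ss = R/(1 + Kp) = 3.62/(1 + 53.1) = 3.62/54.1000 = 0.0669

0.0669


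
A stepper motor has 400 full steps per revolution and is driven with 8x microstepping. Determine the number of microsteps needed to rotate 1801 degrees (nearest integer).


step_size = 360/(400*8) = 360/3200 = 0.112500 deg
n = 1801/(360/3200) = 1801*3200/360 = 16008.8889 -> 16009

16009 steps


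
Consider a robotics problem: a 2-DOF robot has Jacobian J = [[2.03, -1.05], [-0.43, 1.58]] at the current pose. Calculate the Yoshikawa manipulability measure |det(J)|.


det(J) = 2.03*1.58 - (-1.05)*(-0.43) = 2.7559
|det(J)| = 2.7559

2.7559


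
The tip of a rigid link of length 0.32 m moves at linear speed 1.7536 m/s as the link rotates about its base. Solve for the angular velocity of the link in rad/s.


omega = v / L = 1.7536 / 0.32 = 5.4800

5.4800 rad/s


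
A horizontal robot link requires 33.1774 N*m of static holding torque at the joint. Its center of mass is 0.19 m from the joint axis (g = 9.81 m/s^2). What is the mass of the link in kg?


m = tau / (g*L) = 33.1774 / (9.81 * 0.19) = 17.8000

17.8000 kg


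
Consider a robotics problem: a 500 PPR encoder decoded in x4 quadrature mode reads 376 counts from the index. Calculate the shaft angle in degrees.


angle = counts * 360 / (PPR*4) = 376 * 360 / 2000 = 67.6800

67.6800 degrees


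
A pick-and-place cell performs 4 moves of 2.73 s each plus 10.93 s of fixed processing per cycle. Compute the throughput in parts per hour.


T_cycle = 4*2.73 + 10.93 = 21.8500 s
rate = 3600/T = 164.7597

164.7597 parts/hour


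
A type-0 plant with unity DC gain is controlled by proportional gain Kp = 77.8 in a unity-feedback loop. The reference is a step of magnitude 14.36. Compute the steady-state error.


e_ss = R/(1 + Kp) = 14.36/(1 + 77.8) = 14.36/78.8000 = 0.1822

0.1822


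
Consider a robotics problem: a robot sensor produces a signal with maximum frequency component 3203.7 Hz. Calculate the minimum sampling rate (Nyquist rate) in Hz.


f_s,min = 2*f_max = 2*3203.7 = 6407.4000

6407.4000 Hz


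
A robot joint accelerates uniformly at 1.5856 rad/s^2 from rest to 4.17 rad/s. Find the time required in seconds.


t = delta_omega / alpha = 4.17 / 1.5856 = 2.6299

2.6299 s


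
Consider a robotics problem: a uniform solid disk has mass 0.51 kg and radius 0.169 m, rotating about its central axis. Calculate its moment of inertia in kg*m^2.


I = (1/2)*m*R^2 = 0.5*0.51*0.169^2 = 0.0073

0.0073 kg*m^2


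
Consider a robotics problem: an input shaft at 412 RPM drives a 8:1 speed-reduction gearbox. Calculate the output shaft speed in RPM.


omega_out = omega_in / N = 412 / 8 = 51.5000

51.5000 RPM


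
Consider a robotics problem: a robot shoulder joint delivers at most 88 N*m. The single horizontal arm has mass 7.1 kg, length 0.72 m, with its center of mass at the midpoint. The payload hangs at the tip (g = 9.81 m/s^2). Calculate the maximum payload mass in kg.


tau_arm = m_arm*g*(L/2) = 7.1*9.81*0.72/2 = 25.0744 N*m
tau_payload = tau_max - tau_arm = 88 - 25.0744 = 62.9256
m_payload = tau_payload / (g*L) = 62.9256 / (9.81*0.72) = 8.9089

8.9089 kg


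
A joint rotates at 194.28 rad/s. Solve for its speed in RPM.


RPM = 194.28 * 60/(2*pi) = 1855.2373

1855.2373 RPM


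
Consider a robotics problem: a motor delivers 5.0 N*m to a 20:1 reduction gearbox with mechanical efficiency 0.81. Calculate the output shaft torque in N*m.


tau_out = tau_in * N * eta = 5.0 * 20 * 0.81 = 81.0000

81.0000 N*m


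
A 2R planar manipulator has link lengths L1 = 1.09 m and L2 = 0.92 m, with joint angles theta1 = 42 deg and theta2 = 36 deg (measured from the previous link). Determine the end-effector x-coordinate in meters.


x = L1*cos(th1) + L2*cos(th1+th2) = 1.09*cos(42 deg) + 0.92*cos(78 deg) = 1.0013

1.0013 m


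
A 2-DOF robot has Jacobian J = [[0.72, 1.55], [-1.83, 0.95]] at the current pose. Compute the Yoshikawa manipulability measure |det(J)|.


det(J) = 0.72*0.95 - (1.55)*(-1.83) = 3.5205
|det(J)| = 3.5205

3.5205


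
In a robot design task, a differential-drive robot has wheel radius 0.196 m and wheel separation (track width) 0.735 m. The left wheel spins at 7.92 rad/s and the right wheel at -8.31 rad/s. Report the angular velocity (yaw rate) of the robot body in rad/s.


omega = r*(wR - wL)/L = 0.196*(-8.31 - (7.92))/0.735 = -4.3280

-4.3280 rad/s


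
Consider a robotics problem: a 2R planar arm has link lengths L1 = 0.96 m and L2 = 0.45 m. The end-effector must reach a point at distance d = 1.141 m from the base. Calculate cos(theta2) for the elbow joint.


cos(th2) = (d^2 - L1^2 - L2^2)/(2*L1*L2) = (1.141^2 - 0.96^2 - 0.45^2)/(2*0.96*0.45) = 0.2058

0.2058


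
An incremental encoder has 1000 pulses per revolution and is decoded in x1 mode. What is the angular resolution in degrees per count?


resolution = 360 / (PPR * 1) = 360 / 1000 = 0.3600

0.3600 degrees


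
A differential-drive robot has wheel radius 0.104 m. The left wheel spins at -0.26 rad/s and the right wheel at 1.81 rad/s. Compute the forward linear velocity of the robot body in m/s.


v = r*(wR + wL)/2 = 0.104*(1.81 + -0.26)/2 = 0.0806

0.0806 m/s


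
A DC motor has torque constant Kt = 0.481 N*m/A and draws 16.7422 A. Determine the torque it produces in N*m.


tau = Kt * I = 0.481*16.7422 = 8.0530

8.0530 N*m


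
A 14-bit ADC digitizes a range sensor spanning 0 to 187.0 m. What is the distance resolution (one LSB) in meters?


res = range / 2^n = 187.0/2^14 = 187.0/16384 = 0.0114

0.0114 m


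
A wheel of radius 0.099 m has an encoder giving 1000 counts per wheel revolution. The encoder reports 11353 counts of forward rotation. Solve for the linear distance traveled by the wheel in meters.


revs = 11353/1000 = 11.353000
d = revs * 2*pi*r = 11.353000 * 2*pi*0.099 = 7.0620

7.0620 m


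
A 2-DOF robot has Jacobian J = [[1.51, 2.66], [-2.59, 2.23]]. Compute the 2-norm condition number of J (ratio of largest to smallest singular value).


JJ^T eigenvalues: trace(JJ^T) = 21.0367, det(JJ^T) = det(J)^2 = 105.19989489
s_max^2 = (21.0367 + sqrt(21.74316733))/2 = 12.84982846
s_min^2 = (21.0367 - sqrt(21.74316733))/2 = 8.18687154
kappa = s_max/s_min = sqrt(12.84982846/8.18687154) = 1.2528

1.2528


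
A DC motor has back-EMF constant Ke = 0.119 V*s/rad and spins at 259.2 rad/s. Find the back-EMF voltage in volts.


V_emf = Ke * omega = 0.119*259.2 = 30.8448

30.8448 V


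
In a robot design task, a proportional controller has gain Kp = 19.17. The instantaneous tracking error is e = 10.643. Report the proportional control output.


u_P = Kp * e = 19.17 * 10.643 = 204.0263

204.0263


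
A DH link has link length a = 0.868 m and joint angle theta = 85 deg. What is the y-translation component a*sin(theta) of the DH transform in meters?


a*sin(theta) = 0.868*sin(85 deg) = 0.8647

0.8647 m


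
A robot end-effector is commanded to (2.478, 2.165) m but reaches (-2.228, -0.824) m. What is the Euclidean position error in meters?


dx = -2.228 - (2.478) = -4.7060, dy = -0.824 - (2.165) = -2.9890
err = sqrt(22.146436 + 8.934121) = 5.5750

5.5750 m


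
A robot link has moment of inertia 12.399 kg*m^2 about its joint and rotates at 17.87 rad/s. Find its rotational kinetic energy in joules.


KE = (1/2)*I*omega^2 = 0.5*12.399*17.87^2 = 1979.7291

1979.7291 J


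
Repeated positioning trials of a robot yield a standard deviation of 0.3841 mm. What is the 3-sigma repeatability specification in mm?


repeatability = 3*sigma = 3*0.3841 = 1.1523

1.1523 mm


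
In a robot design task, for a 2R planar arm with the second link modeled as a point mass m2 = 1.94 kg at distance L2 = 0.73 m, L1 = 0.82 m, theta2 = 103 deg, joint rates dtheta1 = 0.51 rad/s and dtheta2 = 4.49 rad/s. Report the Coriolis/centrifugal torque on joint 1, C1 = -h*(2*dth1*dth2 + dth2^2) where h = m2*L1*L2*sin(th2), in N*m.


h = m2*L1*L2*sin(th2) = 1.94*0.82*0.73*sin(103 deg) = 1.131520
C1 = -h*(2*0.51*4.49 + 4.49^2) = -1.131520*24.7399 = -27.9937

-27.9937 N*m


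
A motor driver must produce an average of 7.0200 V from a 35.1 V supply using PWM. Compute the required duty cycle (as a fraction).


D = V_avg/V_supply = 7.0200/35.1 = 0.2000

0.2000


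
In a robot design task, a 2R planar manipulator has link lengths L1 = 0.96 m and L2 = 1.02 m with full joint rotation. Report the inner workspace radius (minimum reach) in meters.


r_min = |L1 - L2| = |0.96 - 1.02| = 0.0600

0.0600 m


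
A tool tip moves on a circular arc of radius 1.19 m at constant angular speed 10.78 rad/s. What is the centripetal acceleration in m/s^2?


a_c = omega^2 * r = 10.78^2 * 1.19 = 138.2880

138.2880 m/s^2


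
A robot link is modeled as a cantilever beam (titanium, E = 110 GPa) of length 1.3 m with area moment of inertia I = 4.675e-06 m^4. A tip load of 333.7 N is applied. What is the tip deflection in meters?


delta = F*L^3/(3*E*I) = 333.7*1.3^3/(3*1.100e+11*4.675e-06)
      = 733.1389/1542750 = 4.7522e-04

4.7522e-04 m


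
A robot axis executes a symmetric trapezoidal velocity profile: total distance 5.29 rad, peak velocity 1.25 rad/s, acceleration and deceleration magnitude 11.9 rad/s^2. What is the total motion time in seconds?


t_acc = v/a = 1.25/11.9 = 0.105042 s
d_acc = v^2/(2a) = 0.065651 rad (each ramp)
d_cruise = 5.29 - 2*0.065651 = 5.158698 rad
t_cruise = 5.158698/1.25 = 4.126958 s
t_total = 2*0.105042 + 4.126958 = 4.3370

4.3370 s
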